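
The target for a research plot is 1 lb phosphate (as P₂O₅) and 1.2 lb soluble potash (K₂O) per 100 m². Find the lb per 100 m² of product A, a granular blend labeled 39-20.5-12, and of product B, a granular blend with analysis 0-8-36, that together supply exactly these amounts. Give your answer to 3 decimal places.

4.112 lb product A, 1.963 lb product B

Per-100 m² balance (a = product A, b = product B):
P₂O₅: 0.205·a + 0.08·b = 1
K₂O: 0.12·a + 0.36·b = 1.2
From row1: a = (1 − 0.08·b) / 0.205.
Into row2: 0.12·(1 − 0.08·b)/0.205 + 0.36·b = 1.2 → b = 1.96262, a = 4.11215.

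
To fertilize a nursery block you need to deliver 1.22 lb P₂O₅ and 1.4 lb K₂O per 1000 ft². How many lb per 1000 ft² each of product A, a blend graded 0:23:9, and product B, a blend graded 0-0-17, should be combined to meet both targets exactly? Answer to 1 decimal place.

With a, b = lb per 1000 ft² of product A and product B:
P₂O₅: 0.23·a + 0·b = 1.22
K₂O: 0.09·a + 0.17·b = 1.4
From row1: a = (1.22 − 0·b) / 0.23.
Into row2: 0.09·(1.22 − 0·b)/0.23 + 0.17·b = 1.4 → b = 5.42711, a = 5.30435.

5.3 lb product A, 5.4 lb product B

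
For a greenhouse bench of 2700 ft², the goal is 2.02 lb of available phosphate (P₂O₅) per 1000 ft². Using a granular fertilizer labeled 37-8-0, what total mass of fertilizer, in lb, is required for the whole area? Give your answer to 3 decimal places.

Product per 1000 ft² = 2.02 / 8% = 25.25 lb.
Total product = 25.25 × 2700 / 1000 = 68.175 lb.

68.175 lb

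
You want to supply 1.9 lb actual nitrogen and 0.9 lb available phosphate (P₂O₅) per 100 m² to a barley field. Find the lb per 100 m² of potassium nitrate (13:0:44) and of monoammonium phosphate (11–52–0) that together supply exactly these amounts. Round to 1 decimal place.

Per-100 m² balance (a = potassium nitrate, b = monoammonium phosphate):
N: 0.13·a + 0.11·b = 1.9
P₂O₅: 0·a + 0.52·b = 0.9
Solving simultaneously: a = 13.1509, b = 1.73077.

13.2 lb potassium nitrate, 1.7 lb monoammonium phosphate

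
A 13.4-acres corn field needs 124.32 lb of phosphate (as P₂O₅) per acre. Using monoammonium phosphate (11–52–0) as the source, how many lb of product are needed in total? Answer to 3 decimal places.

Product per acre = 124.32 / 52% = 239.077 lb.
Total product = 239.077 × 13.4 = 3203.6308 lb.

3203.631 lb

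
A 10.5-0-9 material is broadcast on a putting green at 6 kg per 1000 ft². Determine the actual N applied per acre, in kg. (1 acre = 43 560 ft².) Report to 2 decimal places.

nitrogen per 1000 ft² = 6 × 10.5% = 0.63 kg.
Convert to per acre: 0.63 × 43.56 = 27.4428 kg.

27.44 kg N per acre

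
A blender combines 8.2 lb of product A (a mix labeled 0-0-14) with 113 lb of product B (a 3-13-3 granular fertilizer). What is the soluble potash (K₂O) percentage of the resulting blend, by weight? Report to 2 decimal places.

Total mass = 8.2 + 113 = 121.2 lb.
K₂O mass = 14%×8.2 + 3%×113 = 4.538 lb.
% K₂O = 4.538 / 121.2 = 3.74422%.

3.74% K₂O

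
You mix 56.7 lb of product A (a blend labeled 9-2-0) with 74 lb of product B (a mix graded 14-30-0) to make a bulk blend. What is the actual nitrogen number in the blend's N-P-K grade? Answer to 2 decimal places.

Total mass = 56.7 + 74 = 130.7 lb.
N mass = 9%×56.7 + 14%×74 = 15.463 lb.
% N = 15.463 / 130.7 = 11.8309%.

11.83% N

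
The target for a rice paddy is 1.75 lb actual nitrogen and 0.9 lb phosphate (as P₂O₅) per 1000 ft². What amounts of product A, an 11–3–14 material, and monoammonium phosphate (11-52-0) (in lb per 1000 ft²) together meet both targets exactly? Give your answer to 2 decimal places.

15.05 lb product A, 0.86 lb monoammonium phosphate

Per-1000 ft² balance (a = product A, b = monoammonium phosphate):
N: 0.11·a + 0.11·b = 1.75
P₂O₅: 0.03·a + 0.52·b = 0.9
From row1: a = (1.75 − 0.11·b) / 0.11.
Into row2: 0.03·(1.75 − 0.11·b)/0.11 + 0.52·b = 0.9 → b = 0.862709, a = 15.0464.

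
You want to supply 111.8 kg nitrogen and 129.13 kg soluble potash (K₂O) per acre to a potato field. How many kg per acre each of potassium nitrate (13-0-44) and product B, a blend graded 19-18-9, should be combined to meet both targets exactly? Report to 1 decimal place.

Let a = kg of potassium nitrate, b = kg of product B (per acre).
N: 0.13·a + 0.19·b = 111.8
K₂O: 0.44·a + 0.09·b = 129.13
From row1: a = (111.8 − 0.19·b) / 0.13.
Into row2: 0.44·(111.8 − 0.19·b)/0.13 + 0.09·b = 129.13 → b = 450.697, a = 201.289.

201.3 kg potassium nitrate, 450.7 kg product B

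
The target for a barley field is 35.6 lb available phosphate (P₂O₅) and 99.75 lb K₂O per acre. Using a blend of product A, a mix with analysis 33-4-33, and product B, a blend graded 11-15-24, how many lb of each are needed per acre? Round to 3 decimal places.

Let a = lb of product A, b = lb of product B (per acre).
P₂O₅: 0.04·a + 0.15·b = 35.6
K₂O: 0.33·a + 0.24·b = 99.75
From row1: a = (35.6 − 0.15·b) / 0.04.
Into row2: 0.33·(35.6 − 0.15·b)/0.04 + 0.24·b = 99.75 → b = 194.4361, a = 160.8647.

160.865 lb product A, 194.436 lb product B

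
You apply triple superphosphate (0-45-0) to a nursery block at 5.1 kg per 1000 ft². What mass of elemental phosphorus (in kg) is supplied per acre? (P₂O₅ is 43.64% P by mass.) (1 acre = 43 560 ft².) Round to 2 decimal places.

P₂O₅ per 1000 ft² = 5.1 × 45% = 2.295 kg.
Elemental P = 2.295 × 0.4364 = 1.00154 kg per 1000 ft².
Convert to per acre: 1.00154 × 43.56 = 43.627 kg.

43.63 kg P per acre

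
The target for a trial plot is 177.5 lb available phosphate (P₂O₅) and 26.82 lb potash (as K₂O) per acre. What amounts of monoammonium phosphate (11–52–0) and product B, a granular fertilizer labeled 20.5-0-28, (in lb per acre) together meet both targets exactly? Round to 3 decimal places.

341.346 lb monoammonium phosphate, 95.786 lb product B

Let a = lb of monoammonium phosphate, b = lb of product B (per acre).
P₂O₅: 0.52·a + 0·b = 177.5
K₂O: 0·a + 0.28·b = 26.82
Solving simultaneously: a = 341.3462, b = 95.7857.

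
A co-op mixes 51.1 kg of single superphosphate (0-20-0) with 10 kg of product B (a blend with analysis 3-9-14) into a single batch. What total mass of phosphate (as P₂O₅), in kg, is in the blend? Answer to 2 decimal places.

P₂O₅ mass = 20%×51.1 + 9%×10 = 11.12 kg.

11.12 kg P₂O₅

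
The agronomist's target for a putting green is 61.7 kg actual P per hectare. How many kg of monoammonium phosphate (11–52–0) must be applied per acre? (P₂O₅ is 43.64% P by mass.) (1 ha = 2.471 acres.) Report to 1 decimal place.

As P₂O₅: 61.7 / 0.4364 = 141.384 kg per hectare.
Product per hectare = 141.384 / 52% = 271.892 kg.
Convert to per acre: 271.892 × 0.404694 = 110.033 kg.

110.0 kg of product per acre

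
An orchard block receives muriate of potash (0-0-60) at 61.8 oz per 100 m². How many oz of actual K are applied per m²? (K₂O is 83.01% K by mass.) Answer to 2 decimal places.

K₂O per 100 m² = 61.8 × 60% = 37.08 oz.
Elemental K = 37.08 × 0.8301 = 30.7801 oz per 100 m².
Convert to per m²: 30.7801 × 0.01 = 0.307801 oz.

0.31 oz K per sq m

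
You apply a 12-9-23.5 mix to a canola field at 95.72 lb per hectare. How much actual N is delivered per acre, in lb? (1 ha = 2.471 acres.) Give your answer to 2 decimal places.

4.65 lb N per acre

nitrogen per hectare = 95.72 × 12% = 11.4864 lb.
Convert to per acre: 11.4864 × 0.404694 = 4.64848 lb.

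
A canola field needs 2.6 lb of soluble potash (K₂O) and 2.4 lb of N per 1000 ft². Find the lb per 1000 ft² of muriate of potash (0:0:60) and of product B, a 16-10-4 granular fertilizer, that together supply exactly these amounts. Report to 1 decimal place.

Let a = lb of muriate of potash, b = lb of product B (per 1000 ft²).
K₂O: 0.6·a + 0.04·b = 2.6
N: 0·a + 0.16·b = 2.4
Solving simultaneously: a = 3.33333, b = 15.

3.3 lb muriate of potash, 15.0 lb product B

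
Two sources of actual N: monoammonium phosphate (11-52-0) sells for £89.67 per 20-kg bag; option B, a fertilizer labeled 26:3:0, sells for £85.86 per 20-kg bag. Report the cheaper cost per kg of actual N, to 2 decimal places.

£16.51 per kg N (option B)

monoammonium phosphate: N per bag = 20 × 11% = 2.2 kg; cost = 89.67 / 2.2 = £40.7591/kg N.
option B: N per bag = 20 × 26% = 5.2 kg; cost = 85.86 / 5.2 = £16.5115/kg N.
option B is cheaper.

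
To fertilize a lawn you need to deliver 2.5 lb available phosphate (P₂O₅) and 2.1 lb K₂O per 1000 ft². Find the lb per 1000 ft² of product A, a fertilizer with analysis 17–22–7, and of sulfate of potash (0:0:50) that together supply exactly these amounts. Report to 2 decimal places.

Per-1000 ft² balance (a = product A, b = sulfate of potash):
P₂O₅: 0.22·a + 0·b = 2.5
K₂O: 0.07·a + 0.5·b = 2.1
Eliminate b: (row1) − 0/0.5·(row2) → 0.22·a = 2.5, so a = 11.3636.
Then b = (2.1 − 0.07·11.3636) / 0.5 = 2.60909.

11.36 lb product A, 2.61 lb sulfate of potash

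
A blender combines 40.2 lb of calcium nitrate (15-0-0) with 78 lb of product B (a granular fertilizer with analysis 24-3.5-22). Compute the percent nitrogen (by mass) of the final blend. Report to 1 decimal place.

20.9% N

Total mass = 40.2 + 78 = 118.2 lb.
N mass = 15%×40.2 + 24%×78 = 24.75 lb.
% N = 24.75 / 118.2 = 20.9391%.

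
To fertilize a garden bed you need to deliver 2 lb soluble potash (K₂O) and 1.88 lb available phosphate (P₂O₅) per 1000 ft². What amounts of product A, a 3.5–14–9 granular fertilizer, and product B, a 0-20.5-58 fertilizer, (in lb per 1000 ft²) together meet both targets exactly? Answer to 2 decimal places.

10.84 lb product A, 1.77 lb product B

With a, b = lb per 1000 ft² of product A and product B:
K₂O: 0.09·a + 0.58·b = 2
P₂O₅: 0.14·a + 0.205·b = 1.88
Eliminate a: (row1) − 0.09/0.14·(row2) → 0.448214·b = 0.791429, so b = 1.76574.
Back-substitute: a = (2 − 0.58·1.76574) / 0.09 = 10.843.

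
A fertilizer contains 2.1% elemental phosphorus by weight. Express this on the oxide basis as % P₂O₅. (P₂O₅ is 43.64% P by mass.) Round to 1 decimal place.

%P₂O₅ = 2.1 / 0.4364 = 4.8121%.

4.8% P₂O₅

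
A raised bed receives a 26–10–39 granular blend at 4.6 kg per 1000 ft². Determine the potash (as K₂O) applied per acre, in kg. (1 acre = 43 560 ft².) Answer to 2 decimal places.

78.15 kg K₂O per acre

K₂O per 1000 ft² = 4.6 × 39% = 1.794 kg.
Convert to per acre: 1.794 × 43.56 = 78.1466 kg.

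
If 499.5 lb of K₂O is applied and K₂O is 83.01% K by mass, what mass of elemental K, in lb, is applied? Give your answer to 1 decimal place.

414.6 lb K

K = 499.5 × 0.8301 = 414.635 lb.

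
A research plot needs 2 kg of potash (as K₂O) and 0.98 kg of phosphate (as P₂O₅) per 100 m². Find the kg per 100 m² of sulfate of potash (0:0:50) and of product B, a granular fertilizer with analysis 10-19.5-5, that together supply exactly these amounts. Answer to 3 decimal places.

3.497 kg sulfate of potash, 5.026 kg product B

With a, b = kg per 100 m² of sulfate of potash and product B:
K₂O: 0.5·a + 0.05·b = 2
P₂O₅: 0·a + 0.195·b = 0.98
Solving simultaneously: a = 3.49744, b = 5.02564.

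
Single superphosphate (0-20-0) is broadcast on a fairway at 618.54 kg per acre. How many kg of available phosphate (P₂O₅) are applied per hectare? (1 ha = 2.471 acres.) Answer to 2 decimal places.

305.68 kg P₂O₅ per hectare

P₂O₅ per acre = 618.54 × 20% = 123.708 kg.
Convert to per hectare: 123.708 × 2.471 = 305.682 kg.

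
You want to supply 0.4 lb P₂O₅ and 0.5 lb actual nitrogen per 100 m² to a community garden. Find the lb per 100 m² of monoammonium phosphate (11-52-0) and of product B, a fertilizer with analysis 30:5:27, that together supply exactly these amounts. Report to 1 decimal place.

With a, b = lb per 100 m² of monoammonium phosphate and product B:
P₂O₅: 0.52·a + 0.05·b = 0.4
N: 0.11·a + 0.3·b = 0.5
Eliminate b: (row1) − 0.05/0.3·(row2) → 0.501667·a = 0.316667, so a = 0.631229.
Then b = (0.5 − 0.11·0.631229) / 0.3 = 1.43522.

0.6 lb monoammonium phosphate, 1.4 lb product B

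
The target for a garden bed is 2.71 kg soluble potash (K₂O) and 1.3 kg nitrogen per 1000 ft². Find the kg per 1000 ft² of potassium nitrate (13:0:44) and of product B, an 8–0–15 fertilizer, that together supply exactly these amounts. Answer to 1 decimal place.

With a, b = kg per 1000 ft² of potassium nitrate and product B:
K₂O: 0.44·a + 0.15·b = 2.71
N: 0.13·a + 0.08·b = 1.3
From row1: a = (2.71 − 0.15·b) / 0.44.
Into row2: 0.13·(2.71 − 0.15·b)/0.44 + 0.08·b = 1.3 → b = 13.9936, a = 1.38854.

1.4 kg potassium nitrate, 14.0 kg product B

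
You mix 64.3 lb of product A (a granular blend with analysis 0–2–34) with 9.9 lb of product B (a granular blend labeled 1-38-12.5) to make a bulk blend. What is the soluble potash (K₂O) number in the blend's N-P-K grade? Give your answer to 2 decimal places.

31.13% K₂O

Total mass = 64.3 + 9.9 = 74.2 lb.
K₂O mass = 34%×64.3 + 12.5%×9.9 = 23.0995 lb.
% K₂O = 23.0995 / 74.2 = 31.1314%.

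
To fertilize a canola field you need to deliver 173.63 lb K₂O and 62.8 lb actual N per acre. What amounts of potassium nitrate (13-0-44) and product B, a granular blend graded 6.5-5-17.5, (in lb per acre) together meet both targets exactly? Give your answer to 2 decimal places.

Per-acre balance (a = potassium nitrate, b = product B):
K₂O: 0.44·a + 0.175·b = 173.63
N: 0.13·a + 0.065·b = 62.8
Solving simultaneously: a = 50.5897, b = 864.974.

50.59 lb potassium nitrate, 864.97 lb product B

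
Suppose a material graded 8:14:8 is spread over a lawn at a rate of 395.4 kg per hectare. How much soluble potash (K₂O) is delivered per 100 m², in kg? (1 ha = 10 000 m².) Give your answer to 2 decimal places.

K₂O per hectare = 395.4 × 8% = 31.632 kg.
Convert to per 100 m²: 31.632 × 0.01 = 0.31632 kg.

0.32 kg K₂O per hundred sq m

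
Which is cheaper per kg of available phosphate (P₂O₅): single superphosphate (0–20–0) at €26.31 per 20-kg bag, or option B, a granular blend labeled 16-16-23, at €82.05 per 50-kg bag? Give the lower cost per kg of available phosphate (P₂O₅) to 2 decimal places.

€6.58 per kg P₂O₅ (single superphosphate)

single superphosphate: P₂O₅ per bag = 20 × 20% = 4 kg; cost = 26.31 / 4 = €6.5775/kg P₂O₅.
option B: P₂O₅ per bag = 50 × 16% = 8 kg; cost = 82.05 / 8 = €10.2562/kg P₂O₅.
single superphosphate is cheaper.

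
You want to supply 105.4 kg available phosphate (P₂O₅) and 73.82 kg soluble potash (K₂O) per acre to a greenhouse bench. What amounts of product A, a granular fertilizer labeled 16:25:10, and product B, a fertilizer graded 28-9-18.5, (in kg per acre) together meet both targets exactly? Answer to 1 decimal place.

345.1 kg product A, 212.5 kg product B

Let a = kg of product A, b = kg of product B (per acre).
P₂O₅: 0.25·a + 0.09·b = 105.4
K₂O: 0.1·a + 0.185·b = 73.82
Solving simultaneously: a = 345.106, b = 212.483.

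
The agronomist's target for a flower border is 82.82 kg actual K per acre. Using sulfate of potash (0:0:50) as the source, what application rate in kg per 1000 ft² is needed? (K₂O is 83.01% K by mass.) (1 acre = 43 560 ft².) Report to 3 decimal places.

As K₂O: 82.82 / 0.8301 = 99.7711 kg per acre.
Product per acre = 99.7711 / 50% = 199.542 kg.
Convert to per 1000 ft²: 199.542 × 0.0229568 = 4.58086 kg.

4.581 kg of product per thousand sq ft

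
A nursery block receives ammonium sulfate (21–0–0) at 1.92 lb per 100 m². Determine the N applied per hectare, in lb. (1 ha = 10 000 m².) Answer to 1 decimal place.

nitrogen per 100 m² = 1.92 × 21% = 0.4032 lb.
Convert to per hectare: 0.4032 × 100 = 40.32 lb.

40.3 lb N per hectare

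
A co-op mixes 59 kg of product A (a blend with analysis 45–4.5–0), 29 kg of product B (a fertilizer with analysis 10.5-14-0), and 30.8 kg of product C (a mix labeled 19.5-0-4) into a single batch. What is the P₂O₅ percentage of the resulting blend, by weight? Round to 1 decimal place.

Total mass = 59 + 29 + 30.8 = 118.8 kg.
P₂O₅ mass = 4.5%×59 + 14%×29 + 0%×30.8 = 6.715 kg.
% P₂O₅ = 6.715 / 118.8 = 5.65236%.

5.7% P₂O₅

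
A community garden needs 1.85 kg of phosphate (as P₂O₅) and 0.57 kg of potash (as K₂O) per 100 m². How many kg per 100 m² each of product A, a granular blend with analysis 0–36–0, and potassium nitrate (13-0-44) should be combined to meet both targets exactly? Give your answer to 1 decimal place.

5.1 kg product A, 1.3 kg potassium nitrate

Let a = kg of product A, b = kg of potassium nitrate (per 100 m²).
P₂O₅: 0.36·a + 0·b = 1.85
K₂O: 0·a + 0.44·b = 0.57
Solving simultaneously: a = 5.13889, b = 1.29545.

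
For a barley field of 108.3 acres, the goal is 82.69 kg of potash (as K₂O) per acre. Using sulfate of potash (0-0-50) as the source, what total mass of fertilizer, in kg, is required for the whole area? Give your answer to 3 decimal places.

Product per acre = 82.69 / 50% = 165.38 kg.
Total product = 165.38 × 108.3 = 17910.654 kg.

17910.654 kg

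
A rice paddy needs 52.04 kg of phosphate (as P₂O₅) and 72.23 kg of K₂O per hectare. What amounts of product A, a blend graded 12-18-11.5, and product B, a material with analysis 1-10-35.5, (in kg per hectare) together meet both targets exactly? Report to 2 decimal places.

214.72 kg product A, 133.91 kg product B

Per-hectare balance (a = product A, b = product B):
P₂O₅: 0.18·a + 0.1·b = 52.04
K₂O: 0.115·a + 0.355·b = 72.23
Eliminate a: (row1) − 0.18/0.115·(row2) → -0.455652·b = -61.0157, so b = 133.908.
Back-substitute: a = (52.04 − 0.1·133.908) / 0.18 = 214.718.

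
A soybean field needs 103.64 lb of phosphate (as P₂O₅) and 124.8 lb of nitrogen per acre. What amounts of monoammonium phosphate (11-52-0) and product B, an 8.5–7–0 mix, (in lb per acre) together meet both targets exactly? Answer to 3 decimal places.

Per-acre balance (a = monoammonium phosphate, b = product B):
P₂O₅: 0.52·a + 0.07·b = 103.64
N: 0.11·a + 0.085·b = 124.8
From row1: a = (103.64 − 0.07·b) / 0.52.
Into row2: 0.11·(103.64 − 0.07·b)/0.52 + 0.085·b = 124.8 → b = 1465.6329, a = 2.01096.

2.011 lb monoammonium phosphate, 1465.633 lb product B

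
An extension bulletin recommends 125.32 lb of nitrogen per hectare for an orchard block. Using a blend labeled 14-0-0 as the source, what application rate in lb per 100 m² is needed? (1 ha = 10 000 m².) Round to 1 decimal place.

Product per hectare = 125.32 / 14% = 895.143 lb.
Convert to per 100 m²: 895.143 × 0.01 = 8.95143 lb.

9.0 lb of product per hundred sq m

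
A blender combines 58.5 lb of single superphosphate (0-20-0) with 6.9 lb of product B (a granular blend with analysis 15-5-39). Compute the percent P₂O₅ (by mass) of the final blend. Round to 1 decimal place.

Total mass = 58.5 + 6.9 = 65.4 lb.
P₂O₅ mass = 20%×58.5 + 5%×6.9 = 12.045 lb.
% P₂O₅ = 12.045 / 65.4 = 18.4174%.

18.4% P₂O₅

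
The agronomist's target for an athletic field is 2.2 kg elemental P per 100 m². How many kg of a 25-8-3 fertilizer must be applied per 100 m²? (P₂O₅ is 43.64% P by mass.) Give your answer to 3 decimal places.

63.016 kg of product per hundred sq m

As P₂O₅: 2.2 / 0.4364 = 5.04125 kg per 100 m².
Product per 100 m² = 5.04125 / 8% = 63.0156 kg.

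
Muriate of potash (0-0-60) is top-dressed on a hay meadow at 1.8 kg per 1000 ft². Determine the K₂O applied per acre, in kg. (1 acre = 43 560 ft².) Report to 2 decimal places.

K₂O per 1000 ft² = 1.8 × 60% = 1.08 kg.
Convert to per acre: 1.08 × 43.56 = 47.0448 kg.

47.04 kg K₂O per acre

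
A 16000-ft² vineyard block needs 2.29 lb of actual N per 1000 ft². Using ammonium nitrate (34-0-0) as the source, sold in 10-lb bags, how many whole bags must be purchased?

11 bags

Product per 1000 ft² = 2.29 / 34% = 6.73529 lb.
Total product = 6.73529 × 16000 / 1000 = 107.765 lb.
Bags = ⌈107.765 / 10⌉ = 11.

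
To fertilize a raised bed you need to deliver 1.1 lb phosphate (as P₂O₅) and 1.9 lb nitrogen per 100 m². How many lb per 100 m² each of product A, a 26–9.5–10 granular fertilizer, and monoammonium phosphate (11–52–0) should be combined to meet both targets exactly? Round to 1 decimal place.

6.9 lb product A, 0.8 lb monoammonium phosphate

Let a = lb of product A, b = lb of monoammonium phosphate (per 100 m²).
P₂O₅: 0.095·a + 0.52·b = 1.1
N: 0.26·a + 0.11·b = 1.9
From row1: a = (1.1 − 0.52·b) / 0.095.
Into row2: 0.26·(1.1 − 0.52·b)/0.095 + 0.11·b = 1.9 → b = 0.845691, a = 6.9499.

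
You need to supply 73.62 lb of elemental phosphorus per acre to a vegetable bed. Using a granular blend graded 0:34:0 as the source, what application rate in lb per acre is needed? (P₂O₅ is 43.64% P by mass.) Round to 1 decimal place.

As P₂O₅: 73.62 / 0.4364 = 168.698 lb per acre.
Product per acre = 168.698 / 34% = 496.172 lb.

496.2 lb of product per acre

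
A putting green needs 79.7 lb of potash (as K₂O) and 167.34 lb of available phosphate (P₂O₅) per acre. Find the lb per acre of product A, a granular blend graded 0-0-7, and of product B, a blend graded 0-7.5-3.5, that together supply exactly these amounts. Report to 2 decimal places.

22.97 lb product A, 2231.20 lb product B

With a, b = lb per acre of product A and product B:
K₂O: 0.07·a + 0.035·b = 79.7
P₂O₅: 0·a + 0.075·b = 167.34
Solving simultaneously: a = 22.9714, b = 2231.2.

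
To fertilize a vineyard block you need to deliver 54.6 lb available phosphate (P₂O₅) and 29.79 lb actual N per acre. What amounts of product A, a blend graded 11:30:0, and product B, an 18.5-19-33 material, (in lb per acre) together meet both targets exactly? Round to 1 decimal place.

Let a = lb of product A, b = lb of product B (per acre).
P₂O₅: 0.3·a + 0.19·b = 54.6
N: 0.11·a + 0.185·b = 29.79
Eliminate a: (row1) − 0.3/0.11·(row2) → -0.314545·b = -26.6455, so b = 84.711.
Back-substitute: a = (54.6 − 0.19·84.711) / 0.3 = 128.3497.

128.3 lb product A, 84.7 lb product B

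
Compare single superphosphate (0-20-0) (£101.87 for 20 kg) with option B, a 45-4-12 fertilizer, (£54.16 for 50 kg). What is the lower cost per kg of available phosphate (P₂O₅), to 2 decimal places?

£25.47 per kg P₂O₅ (single superphosphate)

single superphosphate: P₂O₅ per bag = 20 × 20% = 4 kg; cost = 101.87 / 4 = £25.4675/kg P₂O₅.
option B: P₂O₅ per bag = 50 × 4% = 2 kg; cost = 54.16 / 2 = £27.0800/kg P₂O₅.
single superphosphate is cheaper.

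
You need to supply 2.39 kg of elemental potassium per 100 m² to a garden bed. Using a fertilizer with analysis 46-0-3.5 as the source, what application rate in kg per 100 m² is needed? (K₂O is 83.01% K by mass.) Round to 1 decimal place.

As K₂O: 2.39 / 0.8301 = 2.87917 kg per 100 m².
Product per 100 m² = 2.87917 / 3.5% = 82.262 kg.

82.3 kg of product per hundred sq m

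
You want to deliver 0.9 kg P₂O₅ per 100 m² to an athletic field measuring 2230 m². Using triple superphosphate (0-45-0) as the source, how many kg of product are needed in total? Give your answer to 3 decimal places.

44.600 kg

Product per 100 m² = 0.9 / 45% = 2 kg.
Total product = 2 × 2230 / 100 = 44.6 kg.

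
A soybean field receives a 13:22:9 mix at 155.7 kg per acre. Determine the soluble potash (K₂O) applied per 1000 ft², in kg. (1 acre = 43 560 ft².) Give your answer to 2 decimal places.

K₂O per acre = 155.7 × 9% = 14.013 kg.
Convert to per 1000 ft²: 14.013 × 0.0229568 = 0.321694 kg.

0.32 kg K₂O per thousand sq ft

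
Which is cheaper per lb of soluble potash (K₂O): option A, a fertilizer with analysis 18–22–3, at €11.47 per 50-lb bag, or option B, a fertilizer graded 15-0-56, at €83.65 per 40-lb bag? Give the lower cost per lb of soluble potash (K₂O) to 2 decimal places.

option A: K₂O per bag = 50 × 3% = 1.5 lb; cost = 11.47 / 1.5 = €7.6467/lb K₂O.
option B: K₂O per bag = 40 × 56% = 22.4 lb; cost = 83.65 / 22.4 = €3.7344/lb K₂O.
option B is cheaper.

€3.73 per lb K₂O (option B)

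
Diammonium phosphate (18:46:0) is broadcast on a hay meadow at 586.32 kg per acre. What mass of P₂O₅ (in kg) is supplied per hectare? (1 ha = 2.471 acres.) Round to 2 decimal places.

666.45 kg P₂O₅ per hectare

P₂O₅ per acre = 586.32 × 46% = 269.707 kg.
Convert to per hectare: 269.707 × 2.471 = 666.446 kg.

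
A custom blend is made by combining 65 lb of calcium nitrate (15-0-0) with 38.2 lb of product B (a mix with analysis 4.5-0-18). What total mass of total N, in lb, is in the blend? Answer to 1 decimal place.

N mass = 15%×65 + 4.5%×38.2 = 11.469 lb.

11.5 lb N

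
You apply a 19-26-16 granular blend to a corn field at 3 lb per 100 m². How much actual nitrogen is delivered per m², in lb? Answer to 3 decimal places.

nitrogen per 100 m² = 3 × 19% = 0.57 lb.
Convert to per m²: 0.57 × 0.01 = 0.0057 lb.

0.006 lb N per sq m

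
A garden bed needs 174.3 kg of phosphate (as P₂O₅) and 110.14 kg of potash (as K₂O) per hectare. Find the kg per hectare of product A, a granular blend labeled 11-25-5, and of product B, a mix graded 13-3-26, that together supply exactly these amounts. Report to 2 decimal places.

661.63 kg product A, 296.38 kg product B

Per-hectare balance (a = product A, b = product B):
P₂O₅: 0.25·a + 0.03·b = 174.3
K₂O: 0.05·a + 0.26·b = 110.14
Solving simultaneously: a = 661.6346, b = 296.378.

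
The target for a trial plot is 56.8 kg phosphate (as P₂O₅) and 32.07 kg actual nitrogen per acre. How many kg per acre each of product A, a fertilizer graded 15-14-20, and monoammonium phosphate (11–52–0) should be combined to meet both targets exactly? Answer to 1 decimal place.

166.6 kg product A, 64.4 kg monoammonium phosphate

Let a = kg of product A, b = kg of monoammonium phosphate (per acre).
P₂O₅: 0.14·a + 0.52·b = 56.8
N: 0.15·a + 0.11·b = 32.07
Eliminate b: (row1) − 0.52/0.11·(row2) → -0.569091·a = -94.8036, so a = 166.588.
Then b = (32.07 − 0.15·166.588) / 0.11 = 64.3802.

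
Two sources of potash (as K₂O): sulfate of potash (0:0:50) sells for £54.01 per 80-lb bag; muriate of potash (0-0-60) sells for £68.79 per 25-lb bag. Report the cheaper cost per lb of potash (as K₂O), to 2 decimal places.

£1.35 per lb K₂O (sulfate of potash)

sulfate of potash: K₂O per bag = 80 × 50% = 40 lb; cost = 54.01 / 40 = £1.3502/lb K₂O.
muriate of potash: K₂O per bag = 25 × 60% = 15 lb; cost = 68.79 / 15 = £4.5860/lb K₂O.
sulfate of potash is cheaper.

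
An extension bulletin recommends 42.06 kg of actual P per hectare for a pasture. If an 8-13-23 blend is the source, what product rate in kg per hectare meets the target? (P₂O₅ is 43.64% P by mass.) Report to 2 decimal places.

741.38 kg of product per hectare

As P₂O₅: 42.06 / 0.4364 = 96.3795 kg per hectare.
Product per hectare = 96.3795 / 13% = 741.381 kg.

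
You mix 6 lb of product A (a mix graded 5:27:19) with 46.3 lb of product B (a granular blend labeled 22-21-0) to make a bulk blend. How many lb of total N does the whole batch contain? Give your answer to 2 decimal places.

10.49 lb N

N mass = 5%×6 + 22%×46.3 = 10.486 lb.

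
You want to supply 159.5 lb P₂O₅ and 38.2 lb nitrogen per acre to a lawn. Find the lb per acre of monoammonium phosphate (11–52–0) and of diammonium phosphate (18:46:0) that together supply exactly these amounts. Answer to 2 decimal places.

Per-acre balance (a = monoammonium phosphate, b = diammonium phosphate):
P₂O₅: 0.52·a + 0.46·b = 159.5
N: 0.11·a + 0.18·b = 38.2
Eliminate a: (row1) − 0.52/0.11·(row2) → -0.390909·b = -21.0818, so b = 53.9302.
Back-substitute: a = (159.5 − 0.46·53.9302) / 0.52 = 259.023.

259.02 lb monoammonium phosphate, 53.93 lb diammonium phosphate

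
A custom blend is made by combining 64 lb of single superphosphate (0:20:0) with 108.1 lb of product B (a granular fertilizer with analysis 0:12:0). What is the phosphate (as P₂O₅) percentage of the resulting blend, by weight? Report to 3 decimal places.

Total mass = 64 + 108.1 = 172.1 lb.
P₂O₅ mass = 20%×64 + 12%×108.1 = 25.772 lb.
% P₂O₅ = 25.772 / 172.1 = 14.97501%.

14.975% P₂O₅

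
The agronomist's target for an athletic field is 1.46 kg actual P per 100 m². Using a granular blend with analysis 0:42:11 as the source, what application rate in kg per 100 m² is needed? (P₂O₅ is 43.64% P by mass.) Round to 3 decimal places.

7.966 kg of product per hundred sq m

As P₂O₅: 1.46 / 0.4364 = 3.34555 kg per 100 m².
Product per 100 m² = 3.34555 / 42% = 7.96561 kg.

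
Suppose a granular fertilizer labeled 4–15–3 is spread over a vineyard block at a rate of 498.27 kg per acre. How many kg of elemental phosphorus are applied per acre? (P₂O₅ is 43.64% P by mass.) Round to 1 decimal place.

32.6 kg P per acre

P₂O₅ per acre = 498.27 × 15% = 74.7405 kg.
Elemental P = 74.7405 × 0.4364 = 32.6168 kg per acre.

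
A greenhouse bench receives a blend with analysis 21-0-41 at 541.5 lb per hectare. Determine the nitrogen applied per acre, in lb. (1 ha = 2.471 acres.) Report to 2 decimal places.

46.02 lb N per acre

nitrogen per hectare = 541.5 × 21% = 113.715 lb.
Convert to per acre: 113.715 × 0.404694 = 46.0198 lb.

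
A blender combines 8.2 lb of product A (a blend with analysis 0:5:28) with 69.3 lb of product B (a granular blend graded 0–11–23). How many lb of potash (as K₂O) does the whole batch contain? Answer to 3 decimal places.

18.235 lb K₂O

K₂O mass = 28%×8.2 + 23%×69.3 = 18.235 lb.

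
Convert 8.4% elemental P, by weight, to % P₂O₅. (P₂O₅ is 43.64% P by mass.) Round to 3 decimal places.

%P₂O₅ = 8.4 / 0.4364 = 19.2484%.

19.248% P₂O₅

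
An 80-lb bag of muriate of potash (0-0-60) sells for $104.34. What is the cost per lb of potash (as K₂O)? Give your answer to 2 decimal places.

K₂O in bag = 80 × 60% = 48 lb.
Cost per lb K₂O = $104.34 / 48 = $2.1738.

$2.17 per lb K₂O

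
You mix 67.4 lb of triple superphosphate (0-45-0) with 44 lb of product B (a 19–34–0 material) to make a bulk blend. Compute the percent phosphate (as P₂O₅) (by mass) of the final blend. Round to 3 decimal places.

Total mass = 67.4 + 44 = 111.4 lb.
P₂O₅ mass = 45%×67.4 + 34%×44 = 45.29 lb.
% P₂O₅ = 45.29 / 111.4 = 40.6553%.

40.655% P₂O₅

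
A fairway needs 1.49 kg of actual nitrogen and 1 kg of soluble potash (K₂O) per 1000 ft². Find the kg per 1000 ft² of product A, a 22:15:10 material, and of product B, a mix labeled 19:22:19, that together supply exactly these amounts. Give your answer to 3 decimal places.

4.083 kg product A, 3.114 kg product B

With a, b = kg per 1000 ft² of product A and product B:
N: 0.22·a + 0.19·b = 1.49
K₂O: 0.1·a + 0.19·b = 1
Eliminate b: (row1) − 0.19/0.19·(row2) → 0.12·a = 0.49, so a = 4.08333.
Then b = (1 − 0.1·4.08333) / 0.19 = 3.11404.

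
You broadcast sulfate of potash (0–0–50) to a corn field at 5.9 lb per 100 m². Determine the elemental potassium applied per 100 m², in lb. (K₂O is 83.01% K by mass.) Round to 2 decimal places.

K₂O per 100 m² = 5.9 × 50% = 2.95 lb.
Elemental K = 2.95 × 0.8301 = 2.4488 lb per 100 m².

2.45 lb K per hundred sq m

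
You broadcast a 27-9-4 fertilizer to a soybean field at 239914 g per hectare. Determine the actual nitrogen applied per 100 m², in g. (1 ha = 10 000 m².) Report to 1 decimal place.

647.8 g N per hundred sq m

nitrogen per hectare = 239914 × 27% = 64776.8 g.
Convert to per 100 m²: 64776.8 × 0.01 = 647.768 g.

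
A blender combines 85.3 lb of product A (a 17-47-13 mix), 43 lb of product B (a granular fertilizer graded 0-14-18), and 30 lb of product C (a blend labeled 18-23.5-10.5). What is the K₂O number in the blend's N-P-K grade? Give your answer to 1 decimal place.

13.9% K₂O

Total mass = 85.3 + 43 + 30 = 158.3 lb.
K₂O mass = 13%×85.3 + 18%×43 + 10.5%×30 = 21.979 lb.
% K₂O = 21.979 / 158.3 = 13.8844%.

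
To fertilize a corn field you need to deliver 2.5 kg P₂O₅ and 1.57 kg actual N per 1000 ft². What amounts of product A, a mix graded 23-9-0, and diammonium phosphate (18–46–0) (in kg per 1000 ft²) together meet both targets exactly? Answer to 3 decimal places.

With a, b = kg per 1000 ft² of product A and diammonium phosphate:
P₂O₅: 0.09·a + 0.46·b = 2.5
N: 0.23·a + 0.18·b = 1.57
From row1: a = (2.5 − 0.46·b) / 0.09.
Into row2: 0.23·(2.5 − 0.46·b)/0.09 + 0.18·b = 1.57 → b = 4.8404, a = 3.03795.

3.038 kg product A, 4.840 kg diammonium phosphate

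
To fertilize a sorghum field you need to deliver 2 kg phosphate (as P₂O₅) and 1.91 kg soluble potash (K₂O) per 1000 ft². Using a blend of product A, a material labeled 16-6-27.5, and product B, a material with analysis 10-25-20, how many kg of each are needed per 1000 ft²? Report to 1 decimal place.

1.4 kg product A, 7.7 kg product B

Per-1000 ft² balance (a = product A, b = product B):
P₂O₅: 0.06·a + 0.25·b = 2
K₂O: 0.275·a + 0.2·b = 1.91
Eliminate b: (row1) − 0.25/0.2·(row2) → -0.28375·a = -0.3875, so a = 1.36564.
Then b = (1.91 − 0.275·1.36564) / 0.2 = 7.67225.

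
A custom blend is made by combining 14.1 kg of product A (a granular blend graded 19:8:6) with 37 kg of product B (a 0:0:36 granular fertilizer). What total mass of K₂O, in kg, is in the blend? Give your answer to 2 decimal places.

14.17 kg K₂O

K₂O mass = 6%×14.1 + 36%×37 = 14.166 kg.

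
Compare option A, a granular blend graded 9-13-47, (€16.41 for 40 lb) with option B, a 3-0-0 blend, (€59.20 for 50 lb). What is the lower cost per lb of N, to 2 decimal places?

option A: N per bag = 40 × 9% = 3.6 lb; cost = 16.41 / 3.6 = €4.5583/lb N.
option B: N per bag = 50 × 3% = 1.5 lb; cost = 59.20 / 1.5 = €39.4667/lb N.
option A is cheaper.

€4.56 per lb N (option A)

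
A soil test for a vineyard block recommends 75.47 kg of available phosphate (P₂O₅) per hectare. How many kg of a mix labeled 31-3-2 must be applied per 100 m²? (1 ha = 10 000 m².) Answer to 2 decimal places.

Product per hectare = 75.47 / 3% = 2515.67 kg.
Convert to per 100 m²: 2515.67 × 0.01 = 25.1567 kg.

25.16 kg of product per hundred sq m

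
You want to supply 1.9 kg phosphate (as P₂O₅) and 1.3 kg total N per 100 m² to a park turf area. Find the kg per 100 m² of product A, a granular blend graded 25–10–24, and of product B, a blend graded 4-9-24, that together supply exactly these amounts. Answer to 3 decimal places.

Let a = kg of product A, b = kg of product B (per 100 m²).
P₂O₅: 0.1·a + 0.09·b = 1.9
N: 0.25·a + 0.04·b = 1.3
Solving simultaneously: a = 2.21622, b = 18.6486.

2.216 kg product A, 18.649 kg product B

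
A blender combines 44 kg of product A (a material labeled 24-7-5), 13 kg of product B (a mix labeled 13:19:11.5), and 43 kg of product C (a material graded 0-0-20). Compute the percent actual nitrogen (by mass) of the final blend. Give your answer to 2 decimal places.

12.25% N

Total mass = 44 + 13 + 43 = 100 kg.
N mass = 24%×44 + 13%×13 + 0%×43 = 12.25 kg.
% N = 12.25 / 100 = 12.25%.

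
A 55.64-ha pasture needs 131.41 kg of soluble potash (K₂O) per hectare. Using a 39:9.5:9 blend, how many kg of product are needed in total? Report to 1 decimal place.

81240.6 kg

Product per hectare = 131.41 / 9% = 1460.11 kg.
Total product = 1460.11 × 55.64 = 81240.58 kg.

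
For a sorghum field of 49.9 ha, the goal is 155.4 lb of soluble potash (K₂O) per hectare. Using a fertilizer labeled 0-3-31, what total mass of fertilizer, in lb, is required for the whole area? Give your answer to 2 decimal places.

25014.39 lb

Product per hectare = 155.4 / 31% = 501.29 lb.
Total product = 501.29 × 49.9 = 25014.387 lb.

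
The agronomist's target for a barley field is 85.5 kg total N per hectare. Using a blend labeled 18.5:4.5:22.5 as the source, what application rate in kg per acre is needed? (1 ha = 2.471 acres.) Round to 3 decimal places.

Product per hectare = 85.5 / 18.5% = 462.162 kg.
Convert to per acre: 462.162 × 0.404694 = 187.03446 kg.

187.034 kg of product per acre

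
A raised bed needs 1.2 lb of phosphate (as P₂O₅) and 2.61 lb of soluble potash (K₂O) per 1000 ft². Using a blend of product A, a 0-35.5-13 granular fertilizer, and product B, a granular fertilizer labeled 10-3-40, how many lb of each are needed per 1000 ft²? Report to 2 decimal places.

Let a = lb of product A, b = lb of product B (per 1000 ft²).
P₂O₅: 0.355·a + 0.03·b = 1.2
K₂O: 0.13·a + 0.4·b = 2.61
Solving simultaneously: a = 2.90876, b = 5.57965.

2.91 lb product A, 5.58 lb product B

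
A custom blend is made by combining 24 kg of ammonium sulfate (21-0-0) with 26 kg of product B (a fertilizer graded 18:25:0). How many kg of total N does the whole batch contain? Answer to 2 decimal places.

N mass = 21%×24 + 18%×26 = 9.72 kg.

9.72 kg N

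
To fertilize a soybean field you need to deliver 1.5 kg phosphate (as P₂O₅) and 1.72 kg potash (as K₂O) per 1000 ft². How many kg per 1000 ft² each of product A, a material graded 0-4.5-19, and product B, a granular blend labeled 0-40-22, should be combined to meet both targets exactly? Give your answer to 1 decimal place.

Per-1000 ft² balance (a = product A, b = product B):
P₂O₅: 0.045·a + 0.4·b = 1.5
K₂O: 0.19·a + 0.22·b = 1.72
From row1: a = (1.5 − 0.4·b) / 0.045.
Into row2: 0.19·(1.5 − 0.4·b)/0.045 + 0.22·b = 1.72 → b = 3.1407, a = 5.41604.

5.4 kg product A, 3.1 kg product B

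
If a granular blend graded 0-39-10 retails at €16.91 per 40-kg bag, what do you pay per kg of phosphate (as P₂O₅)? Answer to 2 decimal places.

€1.08 per kg P₂O₅

P₂O₅ in bag = 40 × 39% = 15.6 kg.
Cost per kg P₂O₅ = €16.91 / 15.6 = €1.0840.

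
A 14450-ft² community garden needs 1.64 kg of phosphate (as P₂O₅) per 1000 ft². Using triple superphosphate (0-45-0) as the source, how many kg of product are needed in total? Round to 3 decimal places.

52.662 kg

Product per 1000 ft² = 1.64 / 45% = 3.64444 kg.
Total product = 3.64444 × 14450 / 1000 = 52.6622 kg.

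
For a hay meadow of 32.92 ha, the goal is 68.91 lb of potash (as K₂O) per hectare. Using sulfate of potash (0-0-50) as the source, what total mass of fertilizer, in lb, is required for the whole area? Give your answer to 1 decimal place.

4537.0 lb

Product per hectare = 68.91 / 50% = 137.82 lb.
Total product = 137.82 × 32.92 = 4537.03 lb.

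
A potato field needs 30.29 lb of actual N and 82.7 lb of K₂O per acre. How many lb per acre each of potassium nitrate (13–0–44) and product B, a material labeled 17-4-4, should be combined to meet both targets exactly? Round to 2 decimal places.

184.59 lb potassium nitrate, 37.02 lb product B

Let a = lb of potassium nitrate, b = lb of product B (per acre).
N: 0.13·a + 0.17·b = 30.29
K₂O: 0.44·a + 0.04·b = 82.7
From row1: a = (30.29 − 0.17·b) / 0.13.
Into row2: 0.44·(30.29 − 0.17·b)/0.13 + 0.04·b = 82.7 → b = 37.0201, a = 184.589.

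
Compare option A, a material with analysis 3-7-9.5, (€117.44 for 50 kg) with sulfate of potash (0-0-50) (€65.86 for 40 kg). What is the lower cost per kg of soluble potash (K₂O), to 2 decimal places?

option A: K₂O per bag = 50 × 9.5% = 4.75 kg; cost = 117.44 / 4.75 = €24.7242/kg K₂O.
sulfate of potash: K₂O per bag = 40 × 50% = 20 kg; cost = 65.86 / 20 = €3.2930/kg K₂O.
sulfate of potash is cheaper.

€3.29 per kg K₂O (sulfate of potash)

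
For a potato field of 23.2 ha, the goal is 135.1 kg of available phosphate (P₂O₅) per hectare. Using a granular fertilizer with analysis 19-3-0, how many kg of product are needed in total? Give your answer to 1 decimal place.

104477.3 kg

Product per hectare = 135.1 / 3% = 4503.33 kg.
Total product = 4503.33 × 23.2 = 104477.33 kg.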